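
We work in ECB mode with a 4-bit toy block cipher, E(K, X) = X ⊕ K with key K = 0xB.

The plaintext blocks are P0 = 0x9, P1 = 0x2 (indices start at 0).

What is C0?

ECB encryption: C_i = E(K, P_i).
C0: E(K, 0x9) = 0x2.

C0 = 0x2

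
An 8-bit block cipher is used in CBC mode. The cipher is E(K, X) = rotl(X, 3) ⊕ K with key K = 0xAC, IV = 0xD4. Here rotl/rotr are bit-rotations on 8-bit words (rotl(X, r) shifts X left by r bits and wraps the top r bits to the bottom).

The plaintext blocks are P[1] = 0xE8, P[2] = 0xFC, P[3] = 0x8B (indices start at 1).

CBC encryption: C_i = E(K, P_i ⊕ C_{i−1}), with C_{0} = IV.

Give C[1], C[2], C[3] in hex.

C[1]: P[1] ⊕ 0xD4 = 0x3C; E(K, 0x3C) = 0x4D.
C[2]: P[2] ⊕ 0x4D = 0xB1; E(K, 0xB1) = 0x21.
C[3]: P[3] ⊕ 0x21 = 0xAA; E(K, 0xAA) = 0xF9.

C[1] = 0x4D, C[2] = 0x21, C[3] = 0xF9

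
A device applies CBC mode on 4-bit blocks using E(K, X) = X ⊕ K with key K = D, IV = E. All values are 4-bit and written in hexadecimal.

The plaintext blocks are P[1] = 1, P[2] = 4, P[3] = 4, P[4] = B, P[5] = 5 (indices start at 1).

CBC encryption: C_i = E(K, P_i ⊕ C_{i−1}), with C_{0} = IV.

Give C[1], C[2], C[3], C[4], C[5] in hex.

C[1]: P[1] ⊕ E = F; E(K, F) = 2.
C[2]: P[2] ⊕ 2 = 6; E(K, 6) = B.
C[3]: P[3] ⊕ B = F; E(K, F) = 2.
C[4]: P[4] ⊕ 2 = 9; E(K, 9) = 4.
C[5]: P[5] ⊕ 4 = 1; E(K, 1) = C.

C[1] = 2, C[2] = B, C[3] = 2, C[4] = 4, C[5] = C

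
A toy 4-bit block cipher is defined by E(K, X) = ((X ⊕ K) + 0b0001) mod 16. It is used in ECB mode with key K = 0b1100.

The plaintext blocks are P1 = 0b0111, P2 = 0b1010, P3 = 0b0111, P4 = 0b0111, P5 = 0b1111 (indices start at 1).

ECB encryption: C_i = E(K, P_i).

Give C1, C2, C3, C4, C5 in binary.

C1 = 0b1100, C2 = 0b0111, C3 = 0b1100, C4 = 0b1100, C5 = 0b0100

C1: E(K, 0b0111) = 0b1100.
C2: E(K, 0b1010) = 0b0111.
C3: E(K, 0b0111) = 0b1100.
C4: E(K, 0b0111) = 0b1100.
C5: E(K, 0b1111) = 0b0100.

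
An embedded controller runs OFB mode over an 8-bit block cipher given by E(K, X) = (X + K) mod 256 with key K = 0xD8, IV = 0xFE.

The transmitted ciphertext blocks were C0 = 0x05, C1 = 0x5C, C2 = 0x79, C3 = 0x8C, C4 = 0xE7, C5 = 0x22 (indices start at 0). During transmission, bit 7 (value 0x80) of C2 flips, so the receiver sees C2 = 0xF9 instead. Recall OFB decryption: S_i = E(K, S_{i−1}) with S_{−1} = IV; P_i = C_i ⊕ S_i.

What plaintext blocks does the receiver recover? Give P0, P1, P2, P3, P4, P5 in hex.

Only C2 changed, to 0xF9. In OFB, a change in C_i flips the same bit in P_i only; the keystream is unaffected. Decrypting the received ciphertext:
P0: S = E(K, 0xFE) = 0xD6; 0x05 ⊕ 0xD6 = 0xD3.
P1: S = E(K, 0xD6) = 0xAE; 0x5C ⊕ 0xAE = 0xF2.
P2: S = E(K, 0xAE) = 0x86; 0xF9 ⊕ 0x86 = 0x7F.
P3: S = E(K, 0x86) = 0x5E; 0x8C ⊕ 0x5E = 0xD2.
P4: S = E(K, 0x5E) = 0x36; 0xE7 ⊕ 0x36 = 0xD1.
P5: S = E(K, 0x36) = 0x0E; 0x22 ⊕ 0x0E = 0x2C.
Blocks that differ from the original plaintext: P2.

P0 = 0xD3, P1 = 0xF2, P2 = 0x7F, P3 = 0xD2, P4 = 0xD1, P5 = 0x2C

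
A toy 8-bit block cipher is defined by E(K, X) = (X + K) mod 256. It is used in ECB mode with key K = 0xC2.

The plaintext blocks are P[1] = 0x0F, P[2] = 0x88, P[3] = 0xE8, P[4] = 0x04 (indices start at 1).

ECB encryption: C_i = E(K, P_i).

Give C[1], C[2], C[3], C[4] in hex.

C[1]: E(K, 0x0F) = 0xD1.
C[2]: E(K, 0x88) = 0x4A.
C[3]: E(K, 0xE8) = 0xAA.
C[4]: E(K, 0x04) = 0xC6.

C[1] = 0xD1, C[2] = 0x4A, C[3] = 0xAA, C[4] = 0xC6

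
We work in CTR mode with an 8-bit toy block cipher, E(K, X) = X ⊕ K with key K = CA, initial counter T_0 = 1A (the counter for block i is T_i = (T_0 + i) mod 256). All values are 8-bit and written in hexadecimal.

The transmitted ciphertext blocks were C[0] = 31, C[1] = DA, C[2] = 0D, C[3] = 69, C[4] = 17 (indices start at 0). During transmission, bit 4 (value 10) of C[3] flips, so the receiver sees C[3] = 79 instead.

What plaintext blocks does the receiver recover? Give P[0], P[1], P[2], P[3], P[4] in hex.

CTR decryption: S_i = E(K, T_i) where T_i is the counter for block i; P_i = C_i ⊕ S_i.
Only C[3] changed, to 79. In CTR, a change in C_i flips the same bit in P_i only; the keystream is unaffected. Decrypting the received ciphertext:
P[0]: T = 1A, S = E(K, T) = D0; 31 ⊕ D0 = E1.
P[1]: T = 1B, S = E(K, T) = D1; DA ⊕ D1 = 0B.
P[2]: T = 1C, S = E(K, T) = D6; 0D ⊕ D6 = DB.
P[3]: T = 1D, S = E(K, T) = D7; 79 ⊕ D7 = AE.
P[4]: T = 1E, S = E(K, T) = D4; 17 ⊕ D4 = C3.
Blocks that differ from the original plaintext: P[3].

P[0] = E1, P[1] = 0B, P[2] = DB, P[3] = AE, P[4] = C3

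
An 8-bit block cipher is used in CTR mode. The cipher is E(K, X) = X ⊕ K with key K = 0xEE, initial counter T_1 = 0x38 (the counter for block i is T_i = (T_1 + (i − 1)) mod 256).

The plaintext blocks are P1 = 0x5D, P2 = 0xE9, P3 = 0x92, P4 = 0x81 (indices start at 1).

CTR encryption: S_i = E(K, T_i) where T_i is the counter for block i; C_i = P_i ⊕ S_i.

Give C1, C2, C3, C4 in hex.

C1: T = 0x38, S = E(K, T) = 0xD6; 0x5D ⊕ 0xD6 = 0x8B.
C2: T = 0x39, S = E(K, T) = 0xD7; 0xE9 ⊕ 0xD7 = 0x3E.
C3: T = 0x3A, S = E(K, T) = 0xD4; 0x92 ⊕ 0xD4 = 0x46.
C4: T = 0x3B, S = E(K, T) = 0xD5; 0x81 ⊕ 0xD5 = 0x54.

C1 = 0x8B, C2 = 0x3E, C3 = 0x46, C4 = 0x54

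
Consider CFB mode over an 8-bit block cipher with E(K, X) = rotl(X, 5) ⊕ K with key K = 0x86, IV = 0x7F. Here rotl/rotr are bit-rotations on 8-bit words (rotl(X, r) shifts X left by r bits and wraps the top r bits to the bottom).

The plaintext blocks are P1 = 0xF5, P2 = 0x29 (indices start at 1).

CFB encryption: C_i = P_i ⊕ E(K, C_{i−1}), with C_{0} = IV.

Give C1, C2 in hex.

C1 = 0x9C, C2 = 0x3C

C1: E(K, 0x7F) = 0x69; 0xF5 ⊕ 0x69 = 0x9C.
C2: E(K, 0x9C) = 0x15; 0x29 ⊕ 0x15 = 0x3C.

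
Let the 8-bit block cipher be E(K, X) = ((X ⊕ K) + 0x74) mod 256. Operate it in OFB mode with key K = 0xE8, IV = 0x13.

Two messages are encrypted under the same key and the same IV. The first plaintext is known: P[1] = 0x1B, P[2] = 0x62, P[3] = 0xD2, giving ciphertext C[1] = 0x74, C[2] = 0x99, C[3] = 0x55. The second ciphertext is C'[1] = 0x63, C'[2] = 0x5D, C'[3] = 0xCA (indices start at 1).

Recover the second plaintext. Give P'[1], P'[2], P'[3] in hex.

P'[1] = 0x0C, P'[2] = 0xA6, P'[3] = 0x4D

In OFB with a reused IV, both messages share the same keystream S_i, so C_i ⊕ C'_i = P_i ⊕ P'_i and thus P'_i = P_i ⊕ C_i ⊕ C'_i.
P'[1]: 0x1B ⊕ 0x74 ⊕ 0x63 = 0x0C.
P'[2]: 0x62 ⊕ 0x99 ⊕ 0x5D = 0xA6.
P'[3]: 0xD2 ⊕ 0x55 ⊕ 0xCA = 0x4D.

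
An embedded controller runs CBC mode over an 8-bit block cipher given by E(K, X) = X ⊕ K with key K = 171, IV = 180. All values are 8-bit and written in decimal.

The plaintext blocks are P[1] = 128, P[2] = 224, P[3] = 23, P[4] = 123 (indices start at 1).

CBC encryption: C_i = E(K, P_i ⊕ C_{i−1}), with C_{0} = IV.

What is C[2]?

C[1]: P[1] ⊕ 180 = 52; E(K, 52) = 159.
C[2]: P[2] ⊕ 159 = 127; E(K, 127) = 212.

C[2] = 212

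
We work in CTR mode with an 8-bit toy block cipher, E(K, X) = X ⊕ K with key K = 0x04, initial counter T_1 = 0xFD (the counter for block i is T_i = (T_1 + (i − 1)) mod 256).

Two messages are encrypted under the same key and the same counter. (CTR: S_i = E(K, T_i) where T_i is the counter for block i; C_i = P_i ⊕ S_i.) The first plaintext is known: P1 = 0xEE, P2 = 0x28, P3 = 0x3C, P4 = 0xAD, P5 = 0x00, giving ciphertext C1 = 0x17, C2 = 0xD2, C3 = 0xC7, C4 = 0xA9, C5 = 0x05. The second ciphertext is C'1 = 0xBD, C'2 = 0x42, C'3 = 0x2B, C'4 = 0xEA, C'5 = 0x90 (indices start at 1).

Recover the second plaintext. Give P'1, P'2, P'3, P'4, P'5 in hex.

P'1 = 0x44, P'2 = 0xB8, P'3 = 0xD0, P'4 = 0xEE, P'5 = 0x95

In CTR with a reused counter, both messages share the same keystream S_i, so C_i ⊕ C'_i = P_i ⊕ P'_i and thus P'_i = P_i ⊕ C_i ⊕ C'_i.
P'1: 0xEE ⊕ 0x17 ⊕ 0xBD = 0x44.
P'2: 0x28 ⊕ 0xD2 ⊕ 0x42 = 0xB8.
P'3: 0x3C ⊕ 0xC7 ⊕ 0x2B = 0xD0.
P'4: 0xAD ⊕ 0xA9 ⊕ 0xEA = 0xEE.
P'5: 0x00 ⊕ 0x05 ⊕ 0x90 = 0x95.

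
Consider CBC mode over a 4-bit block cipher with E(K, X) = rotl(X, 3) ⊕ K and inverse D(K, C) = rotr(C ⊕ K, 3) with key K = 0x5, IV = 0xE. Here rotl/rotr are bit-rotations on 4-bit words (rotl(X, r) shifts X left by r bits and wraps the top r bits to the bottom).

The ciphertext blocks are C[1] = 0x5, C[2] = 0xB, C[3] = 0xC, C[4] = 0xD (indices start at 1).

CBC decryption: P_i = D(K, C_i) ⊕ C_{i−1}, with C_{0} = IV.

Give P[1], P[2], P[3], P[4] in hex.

P[1] = 0xE, P[2] = 0x8, P[3] = 0x8, P[4] = 0xD

P[1]: D(K, 0x5) = 0x0; 0x0 ⊕ 0xE = 0xE.
P[2]: D(K, 0xB) = 0xD; 0xD ⊕ 0x5 = 0x8.
P[3]: D(K, 0xC) = 0x3; 0x3 ⊕ 0xB = 0x8.
P[4]: D(K, 0xD) = 0x1; 0x1 ⊕ 0xC = 0xD.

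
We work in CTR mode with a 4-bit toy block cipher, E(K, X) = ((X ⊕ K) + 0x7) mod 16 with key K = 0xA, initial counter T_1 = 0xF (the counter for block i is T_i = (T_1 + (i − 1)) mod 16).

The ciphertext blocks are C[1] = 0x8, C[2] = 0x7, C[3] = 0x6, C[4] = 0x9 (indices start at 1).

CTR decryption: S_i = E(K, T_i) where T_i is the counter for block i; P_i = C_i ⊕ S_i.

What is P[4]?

P[4] = 0x6

P[4]: T = 0x2, S = E(K, T) = 0xF; 0x9 ⊕ 0xF = 0x6.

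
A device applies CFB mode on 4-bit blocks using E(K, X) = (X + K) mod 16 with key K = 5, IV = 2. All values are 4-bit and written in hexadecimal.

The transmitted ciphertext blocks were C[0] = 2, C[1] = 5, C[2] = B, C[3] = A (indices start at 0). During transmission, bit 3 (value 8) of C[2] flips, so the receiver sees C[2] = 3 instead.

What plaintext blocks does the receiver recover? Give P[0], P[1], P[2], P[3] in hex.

CFB decryption: P_i = C_i ⊕ E(K, C_{i−1}), with C_{−1} = IV.
Only C[2] changed, to 3. In CFB, a change in C_i flips the same bit in P_i and garbles P_{i+1}. Decrypting the received ciphertext:
P[0]: E(K, 2) = 7; 2 ⊕ 7 = 5.
P[1]: E(K, 2) = 7; 5 ⊕ 7 = 2.
P[2]: E(K, 5) = A; 3 ⊕ A = 9.
P[3]: E(K, 3) = 8; A ⊕ 8 = 2.
Blocks that differ from the original plaintext: P[2], P[3].

P[0] = 5, P[1] = 2, P[2] = 9, P[3] = 2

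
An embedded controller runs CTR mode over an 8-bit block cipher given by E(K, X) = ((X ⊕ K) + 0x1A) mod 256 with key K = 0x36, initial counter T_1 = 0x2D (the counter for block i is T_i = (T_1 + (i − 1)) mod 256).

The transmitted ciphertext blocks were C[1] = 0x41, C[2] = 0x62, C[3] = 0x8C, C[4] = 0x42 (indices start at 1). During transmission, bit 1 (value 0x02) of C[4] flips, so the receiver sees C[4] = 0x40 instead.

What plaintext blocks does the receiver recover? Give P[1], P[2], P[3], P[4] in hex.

CTR decryption: S_i = E(K, T_i) where T_i is the counter for block i; P_i = C_i ⊕ S_i.
Only C[4] changed, to 0x40. In CTR, a change in C_i flips the same bit in P_i only; the keystream is unaffected. Decrypting the received ciphertext:
P[1]: T = 0x2D, S = E(K, T) = 0x35; 0x41 ⊕ 0x35 = 0x74.
P[2]: T = 0x2E, S = E(K, T) = 0x32; 0x62 ⊕ 0x32 = 0x50.
P[3]: T = 0x2F, S = E(K, T) = 0x33; 0x8C ⊕ 0x33 = 0xBF.
P[4]: T = 0x30, S = E(K, T) = 0x20; 0x40 ⊕ 0x20 = 0x60.
Blocks that differ from the original plaintext: P[4].

P[1] = 0x74, P[2] = 0x50, P[3] = 0xBF, P[4] = 0x60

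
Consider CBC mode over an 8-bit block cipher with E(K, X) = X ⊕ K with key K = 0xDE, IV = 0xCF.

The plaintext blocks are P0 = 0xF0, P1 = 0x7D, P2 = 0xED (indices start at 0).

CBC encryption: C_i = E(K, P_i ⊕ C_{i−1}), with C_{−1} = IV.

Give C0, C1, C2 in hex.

C0 = 0xE1, C1 = 0x42, C2 = 0x71

C0: P0 ⊕ 0xCF = 0x3F; E(K, 0x3F) = 0xE1.
C1: P1 ⊕ 0xE1 = 0x9C; E(K, 0x9C) = 0x42.
C2: P2 ⊕ 0x42 = 0xAF; E(K, 0xAF) = 0x71.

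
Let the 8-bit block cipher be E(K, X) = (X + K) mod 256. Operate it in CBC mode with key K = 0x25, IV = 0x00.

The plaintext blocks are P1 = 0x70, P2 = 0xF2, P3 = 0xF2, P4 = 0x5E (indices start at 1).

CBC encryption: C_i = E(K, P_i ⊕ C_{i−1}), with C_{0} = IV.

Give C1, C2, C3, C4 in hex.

C1 = 0x95, C2 = 0x8C, C3 = 0xA3, C4 = 0x22

C1: P1 ⊕ 0x00 = 0x70; E(K, 0x70) = 0x95.
C2: P2 ⊕ 0x95 = 0x67; E(K, 0x67) = 0x8C.
C3: P3 ⊕ 0x8C = 0x7E; E(K, 0x7E) = 0xA3.
C4: P4 ⊕ 0xA3 = 0xFD; E(K, 0xFD) = 0x22.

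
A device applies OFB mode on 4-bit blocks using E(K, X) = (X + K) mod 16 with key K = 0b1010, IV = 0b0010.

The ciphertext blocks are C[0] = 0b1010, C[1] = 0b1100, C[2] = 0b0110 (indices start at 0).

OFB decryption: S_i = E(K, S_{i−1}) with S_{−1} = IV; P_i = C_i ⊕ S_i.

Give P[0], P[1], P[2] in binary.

P[0]: S = E(K, 0b0010) = 0b1100; 0b1010 ⊕ 0b1100 = 0b0110.
P[1]: S = E(K, 0b1100) = 0b0110; 0b1100 ⊕ 0b0110 = 0b1010.
P[2]: S = E(K, 0b0110) = 0b0000; 0b0110 ⊕ 0b0000 = 0b0110.

P[0] = 0b0110, P[1] = 0b1010, P[2] = 0b0110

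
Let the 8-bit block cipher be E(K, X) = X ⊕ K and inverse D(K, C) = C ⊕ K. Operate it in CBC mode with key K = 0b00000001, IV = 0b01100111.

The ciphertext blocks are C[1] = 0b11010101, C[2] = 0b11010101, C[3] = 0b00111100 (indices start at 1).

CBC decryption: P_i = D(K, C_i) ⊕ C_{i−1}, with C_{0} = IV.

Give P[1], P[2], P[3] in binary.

P[1]: D(K, 0b11010101) = 0b11010100; 0b11010100 ⊕ 0b01100111 = 0b10110011.
P[2]: D(K, 0b11010101) = 0b11010100; 0b11010100 ⊕ 0b11010101 = 0b00000001.
P[3]: D(K, 0b00111100) = 0b00111101; 0b00111101 ⊕ 0b11010101 = 0b11101000.

P[1] = 0b10110011, P[2] = 0b00000001, P[3] = 0b11101000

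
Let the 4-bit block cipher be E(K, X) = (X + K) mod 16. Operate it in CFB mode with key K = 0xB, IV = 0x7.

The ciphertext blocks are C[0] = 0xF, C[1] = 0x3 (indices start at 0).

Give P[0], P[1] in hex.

CFB decryption: P_i = C_i ⊕ E(K, C_{i−1}), with C_{−1} = IV.
P[0]: E(K, 0x7) = 0x2; 0xF ⊕ 0x2 = 0xD.
P[1]: E(K, 0xF) = 0xA; 0x3 ⊕ 0xA = 0x9.

P[0] = 0xD, P[1] = 0x9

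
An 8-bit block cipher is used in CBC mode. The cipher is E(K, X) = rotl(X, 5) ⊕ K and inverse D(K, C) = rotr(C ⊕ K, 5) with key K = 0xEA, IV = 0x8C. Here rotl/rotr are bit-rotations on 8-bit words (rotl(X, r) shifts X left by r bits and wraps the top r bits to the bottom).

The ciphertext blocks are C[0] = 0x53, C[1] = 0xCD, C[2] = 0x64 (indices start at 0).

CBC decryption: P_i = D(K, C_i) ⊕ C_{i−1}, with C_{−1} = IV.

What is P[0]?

P[0] = 0x41

P[0]: D(K, 0x53) = 0xCD; 0xCD ⊕ 0x8C = 0x41.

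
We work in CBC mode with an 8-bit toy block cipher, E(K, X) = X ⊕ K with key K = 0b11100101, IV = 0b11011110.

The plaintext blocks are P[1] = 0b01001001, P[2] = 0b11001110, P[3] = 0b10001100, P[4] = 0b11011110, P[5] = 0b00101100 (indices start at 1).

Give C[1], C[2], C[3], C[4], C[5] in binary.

C[1] = 0b01110010, C[2] = 0b01011001, C[3] = 0b00110000, C[4] = 0b00001011, C[5] = 0b11000010

CBC encryption: C_i = E(K, P_i ⊕ C_{i−1}), with C_{0} = IV.
C[1]: P[1] ⊕ 0b11011110 = 0b10010111; E(K, 0b10010111) = 0b01110010.
C[2]: P[2] ⊕ 0b01110010 = 0b10111100; E(K, 0b10111100) = 0b01011001.
C[3]: P[3] ⊕ 0b01011001 = 0b11010101; E(K, 0b11010101) = 0b00110000.
C[4]: P[4] ⊕ 0b00110000 = 0b11101110; E(K, 0b11101110) = 0b00001011.
C[5]: P[5] ⊕ 0b00001011 = 0b00100111; E(K, 0b00100111) = 0b11000010.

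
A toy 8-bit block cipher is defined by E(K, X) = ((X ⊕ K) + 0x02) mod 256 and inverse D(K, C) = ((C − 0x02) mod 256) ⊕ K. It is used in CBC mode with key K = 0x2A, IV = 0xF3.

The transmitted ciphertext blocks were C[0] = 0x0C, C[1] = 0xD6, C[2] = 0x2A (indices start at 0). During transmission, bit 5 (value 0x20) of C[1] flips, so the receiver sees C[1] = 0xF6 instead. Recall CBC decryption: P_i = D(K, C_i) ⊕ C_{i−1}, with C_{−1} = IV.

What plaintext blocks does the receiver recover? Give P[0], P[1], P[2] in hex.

P[0] = 0xD3, P[1] = 0xD2, P[2] = 0xF4

Only C[1] changed, to 0xF6. In CBC, a change in C_i garbles P_i and flips the same bit in P_{i+1}. Decrypting the received ciphertext:
P[0]: D(K, 0x0C) = 0x20; 0x20 ⊕ 0xF3 = 0xD3.
P[1]: D(K, 0xF6) = 0xDE; 0xDE ⊕ 0x0C = 0xD2.
P[2]: D(K, 0x2A) = 0x02; 0x02 ⊕ 0xF6 = 0xF4.
Blocks that differ from the original plaintext: P[1], P[2].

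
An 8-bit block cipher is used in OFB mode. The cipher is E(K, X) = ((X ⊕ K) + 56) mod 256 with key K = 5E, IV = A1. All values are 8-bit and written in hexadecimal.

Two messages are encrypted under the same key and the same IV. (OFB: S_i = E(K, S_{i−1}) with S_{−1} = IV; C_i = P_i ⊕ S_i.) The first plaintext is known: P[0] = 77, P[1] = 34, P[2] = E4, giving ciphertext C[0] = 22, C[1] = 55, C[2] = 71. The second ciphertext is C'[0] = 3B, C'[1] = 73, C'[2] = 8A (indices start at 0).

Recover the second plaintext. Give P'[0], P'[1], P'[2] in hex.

In OFB with a reused IV, both messages share the same keystream S_i, so C_i ⊕ C'_i = P_i ⊕ P'_i and thus P'_i = P_i ⊕ C_i ⊕ C'_i.
P'[0]: 77 ⊕ 22 ⊕ 3B = 6E.
P'[1]: 34 ⊕ 55 ⊕ 73 = 12.
P'[2]: E4 ⊕ 71 ⊕ 8A = 1F.

P'[0] = 6E, P'[1] = 12, P'[2] = 1F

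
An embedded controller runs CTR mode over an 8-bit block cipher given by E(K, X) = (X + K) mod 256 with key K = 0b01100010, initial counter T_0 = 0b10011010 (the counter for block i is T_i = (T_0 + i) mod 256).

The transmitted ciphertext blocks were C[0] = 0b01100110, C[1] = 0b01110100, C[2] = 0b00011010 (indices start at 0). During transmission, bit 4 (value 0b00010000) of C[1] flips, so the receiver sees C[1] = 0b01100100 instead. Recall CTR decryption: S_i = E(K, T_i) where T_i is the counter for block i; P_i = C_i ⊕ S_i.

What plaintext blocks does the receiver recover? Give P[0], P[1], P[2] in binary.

P[0] = 0b10011010, P[1] = 0b10011001, P[2] = 0b11100100

Only C[1] changed, to 0b01100100. In CTR, a change in C_i flips the same bit in P_i only; the keystream is unaffected. Decrypting the received ciphertext:
P[0]: T = 0b10011010, S = E(K, T) = 0b11111100; 0b01100110 ⊕ 0b11111100 = 0b10011010.
P[1]: T = 0b10011011, S = E(K, T) = 0b11111101; 0b01100100 ⊕ 0b11111101 = 0b10011001.
P[2]: T = 0b10011100, S = E(K, T) = 0b11111110; 0b00011010 ⊕ 0b11111110 = 0b11100100.
Blocks that differ from the original plaintext: P[1].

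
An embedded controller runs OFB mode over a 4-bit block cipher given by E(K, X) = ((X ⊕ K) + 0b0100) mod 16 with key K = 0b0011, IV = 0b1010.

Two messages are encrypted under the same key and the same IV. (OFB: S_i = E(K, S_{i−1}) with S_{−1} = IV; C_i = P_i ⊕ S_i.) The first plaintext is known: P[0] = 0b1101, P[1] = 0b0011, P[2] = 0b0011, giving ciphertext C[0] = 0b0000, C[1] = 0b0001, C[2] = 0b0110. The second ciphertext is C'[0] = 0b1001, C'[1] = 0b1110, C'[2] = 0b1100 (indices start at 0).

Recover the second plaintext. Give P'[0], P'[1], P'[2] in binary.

P'[0] = 0b0100, P'[1] = 0b1100, P'[2] = 0b1001

In OFB with a reused IV, both messages share the same keystream S_i, so C_i ⊕ C'_i = P_i ⊕ P'_i and thus P'_i = P_i ⊕ C_i ⊕ C'_i.
P'[0]: 0b1101 ⊕ 0b0000 ⊕ 0b1001 = 0b0100.
P'[1]: 0b0011 ⊕ 0b0001 ⊕ 0b1110 = 0b1100.
P'[2]: 0b0011 ⊕ 0b0110 ⊕ 0b1100 = 0b1001.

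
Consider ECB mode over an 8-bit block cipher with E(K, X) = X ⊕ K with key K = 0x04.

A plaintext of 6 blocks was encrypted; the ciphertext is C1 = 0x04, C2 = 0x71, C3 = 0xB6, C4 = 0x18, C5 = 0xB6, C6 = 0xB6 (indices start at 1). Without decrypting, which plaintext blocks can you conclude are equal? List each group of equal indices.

P3 = P5 = P6

ECB encrypts each block independently with the same key, so equal ciphertext blocks imply equal plaintext blocks.
C3 = C5 = C6 = 0xB6, so P3 = P5 = P6.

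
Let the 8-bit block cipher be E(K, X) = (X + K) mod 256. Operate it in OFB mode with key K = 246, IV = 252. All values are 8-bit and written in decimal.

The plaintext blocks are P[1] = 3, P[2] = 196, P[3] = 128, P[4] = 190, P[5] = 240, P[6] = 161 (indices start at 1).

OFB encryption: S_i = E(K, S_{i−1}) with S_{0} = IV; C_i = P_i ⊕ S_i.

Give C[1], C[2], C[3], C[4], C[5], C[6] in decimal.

C[1] = 241, C[2] = 44, C[3] = 94, C[4] = 106, C[5] = 58, C[6] = 97

C[1]: S = E(K, 252) = 242; 3 ⊕ 242 = 241.
C[2]: S = E(K, 242) = 232; 196 ⊕ 232 = 44.
C[3]: S = E(K, 232) = 222; 128 ⊕ 222 = 94.
C[4]: S = E(K, 222) = 212; 190 ⊕ 212 = 106.
C[5]: S = E(K, 212) = 202; 240 ⊕ 202 = 58.
C[6]: S = E(K, 202) = 192; 161 ⊕ 192 = 97.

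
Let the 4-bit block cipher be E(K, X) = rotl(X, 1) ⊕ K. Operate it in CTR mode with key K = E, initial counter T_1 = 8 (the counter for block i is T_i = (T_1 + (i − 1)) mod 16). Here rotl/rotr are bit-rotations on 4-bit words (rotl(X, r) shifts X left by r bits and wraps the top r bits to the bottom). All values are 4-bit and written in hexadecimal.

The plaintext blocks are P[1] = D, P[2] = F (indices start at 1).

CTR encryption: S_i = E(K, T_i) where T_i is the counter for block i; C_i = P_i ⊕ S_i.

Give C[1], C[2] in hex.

C[1] = 2, C[2] = 2

C[1]: T = 8, S = E(K, T) = F; D ⊕ F = 2.
C[2]: T = 9, S = E(K, T) = D; F ⊕ D = 2.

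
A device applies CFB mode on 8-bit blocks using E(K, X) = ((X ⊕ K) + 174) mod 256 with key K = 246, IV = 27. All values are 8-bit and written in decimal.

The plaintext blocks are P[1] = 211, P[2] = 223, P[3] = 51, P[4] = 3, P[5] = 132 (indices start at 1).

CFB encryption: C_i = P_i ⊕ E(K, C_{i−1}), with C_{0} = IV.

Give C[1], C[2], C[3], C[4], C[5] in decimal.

C[1] = 72, C[2] = 179, C[3] = 192, C[4] = 231, C[5] = 59

C[1]: E(K, 27) = 155; 211 ⊕ 155 = 72.
C[2]: E(K, 72) = 108; 223 ⊕ 108 = 179.
C[3]: E(K, 179) = 243; 51 ⊕ 243 = 192.
C[4]: E(K, 192) = 228; 3 ⊕ 228 = 231.
C[5]: E(K, 231) = 191; 132 ⊕ 191 = 59.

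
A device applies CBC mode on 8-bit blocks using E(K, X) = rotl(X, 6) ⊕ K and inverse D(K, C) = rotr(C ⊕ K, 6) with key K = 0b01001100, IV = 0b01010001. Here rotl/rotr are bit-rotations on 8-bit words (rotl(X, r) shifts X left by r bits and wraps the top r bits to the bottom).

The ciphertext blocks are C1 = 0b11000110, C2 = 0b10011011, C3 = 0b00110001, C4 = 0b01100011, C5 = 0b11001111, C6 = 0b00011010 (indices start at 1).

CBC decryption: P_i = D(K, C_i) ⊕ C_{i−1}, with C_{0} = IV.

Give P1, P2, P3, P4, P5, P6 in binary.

P1: D(K, 0b11000110) = 0b00101010; 0b00101010 ⊕ 0b01010001 = 0b01111011.
P2: D(K, 0b10011011) = 0b01011111; 0b01011111 ⊕ 0b11000110 = 0b10011001.
P3: D(K, 0b00110001) = 0b11110101; 0b11110101 ⊕ 0b10011011 = 0b01101110.
P4: D(K, 0b01100011) = 0b10111100; 0b10111100 ⊕ 0b00110001 = 0b10001101.
P5: D(K, 0b11001111) = 0b00001110; 0b00001110 ⊕ 0b01100011 = 0b01101101.
P6: D(K, 0b00011010) = 0b01011001; 0b01011001 ⊕ 0b11001111 = 0b10010110.

P1 = 0b01111011, P2 = 0b10011001, P3 = 0b01101110, P4 = 0b10001101, P5 = 0b01101101, P6 = 0b10010110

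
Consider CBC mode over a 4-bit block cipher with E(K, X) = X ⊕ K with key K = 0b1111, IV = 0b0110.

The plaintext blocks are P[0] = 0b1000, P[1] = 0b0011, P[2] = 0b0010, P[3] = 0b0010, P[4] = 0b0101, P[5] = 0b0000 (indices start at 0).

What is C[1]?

CBC encryption: C_i = E(K, P_i ⊕ C_{i−1}), with C_{−1} = IV.
C[0]: P[0] ⊕ 0b0110 = 0b1110; E(K, 0b1110) = 0b0001.
C[1]: P[1] ⊕ 0b0001 = 0b0010; E(K, 0b0010) = 0b1101.

C[1] = 0b1101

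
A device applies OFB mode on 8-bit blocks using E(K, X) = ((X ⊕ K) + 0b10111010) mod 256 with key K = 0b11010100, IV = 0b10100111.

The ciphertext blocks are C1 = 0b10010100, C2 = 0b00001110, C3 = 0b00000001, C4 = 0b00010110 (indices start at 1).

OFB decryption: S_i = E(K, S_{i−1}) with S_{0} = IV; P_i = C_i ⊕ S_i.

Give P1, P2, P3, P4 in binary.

P1: S = E(K, 0b10100111) = 0b00101101; 0b10010100 ⊕ 0b00101101 = 0b10111001.
P2: S = E(K, 0b00101101) = 0b10110011; 0b00001110 ⊕ 0b10110011 = 0b10111101.
P3: S = E(K, 0b10110011) = 0b00100001; 0b00000001 ⊕ 0b00100001 = 0b00100000.
P4: S = E(K, 0b00100001) = 0b10101111; 0b00010110 ⊕ 0b10101111 = 0b10111001.

P1 = 0b10111001, P2 = 0b10111101, P3 = 0b00100000, P4 = 0b10111001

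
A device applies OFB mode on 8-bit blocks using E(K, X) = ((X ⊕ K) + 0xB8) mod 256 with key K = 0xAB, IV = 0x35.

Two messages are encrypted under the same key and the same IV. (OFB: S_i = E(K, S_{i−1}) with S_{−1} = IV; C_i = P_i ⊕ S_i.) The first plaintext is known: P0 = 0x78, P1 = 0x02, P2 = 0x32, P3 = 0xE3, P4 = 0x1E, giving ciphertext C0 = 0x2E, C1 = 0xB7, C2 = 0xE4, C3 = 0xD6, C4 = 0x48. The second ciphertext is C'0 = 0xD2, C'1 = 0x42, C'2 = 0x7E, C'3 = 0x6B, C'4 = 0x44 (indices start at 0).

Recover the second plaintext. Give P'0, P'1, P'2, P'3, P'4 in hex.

P'0 = 0x84, P'1 = 0xF7, P'2 = 0xA8, P'3 = 0x5E, P'4 = 0x12

In OFB with a reused IV, both messages share the same keystream S_i, so C_i ⊕ C'_i = P_i ⊕ P'_i and thus P'_i = P_i ⊕ C_i ⊕ C'_i.
P'0: 0x78 ⊕ 0x2E ⊕ 0xD2 = 0x84.
P'1: 0x02 ⊕ 0xB7 ⊕ 0x42 = 0xF7.
P'2: 0x32 ⊕ 0xE4 ⊕ 0x7E = 0xA8.
P'3: 0xE3 ⊕ 0xD6 ⊕ 0x6B = 0x5E.
P'4: 0x1E ⊕ 0x48 ⊕ 0x44 = 0x12.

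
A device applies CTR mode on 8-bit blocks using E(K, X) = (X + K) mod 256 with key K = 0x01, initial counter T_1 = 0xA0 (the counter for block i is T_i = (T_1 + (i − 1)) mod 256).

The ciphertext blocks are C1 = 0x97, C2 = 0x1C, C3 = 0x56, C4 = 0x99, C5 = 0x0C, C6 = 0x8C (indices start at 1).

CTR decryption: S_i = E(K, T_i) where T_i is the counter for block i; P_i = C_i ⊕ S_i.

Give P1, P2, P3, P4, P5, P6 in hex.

P1: T = 0xA0, S = E(K, T) = 0xA1; 0x97 ⊕ 0xA1 = 0x36.
P2: T = 0xA1, S = E(K, T) = 0xA2; 0x1C ⊕ 0xA2 = 0xBE.
P3: T = 0xA2, S = E(K, T) = 0xA3; 0x56 ⊕ 0xA3 = 0xF5.
P4: T = 0xA3, S = E(K, T) = 0xA4; 0x99 ⊕ 0xA4 = 0x3D.
P5: T = 0xA4, S = E(K, T) = 0xA5; 0x0C ⊕ 0xA5 = 0xA9.
P6: T = 0xA5, S = E(K, T) = 0xA6; 0x8C ⊕ 0xA6 = 0x2A.

P1 = 0x36, P2 = 0xBE, P3 = 0xF5, P4 = 0x3D, P5 = 0xA9, P6 = 0x2A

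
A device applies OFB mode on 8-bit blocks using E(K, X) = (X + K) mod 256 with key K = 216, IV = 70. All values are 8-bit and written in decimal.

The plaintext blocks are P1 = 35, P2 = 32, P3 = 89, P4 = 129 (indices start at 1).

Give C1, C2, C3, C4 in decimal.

C1 = 61, C2 = 214, C3 = 151, C4 = 39

OFB encryption: S_i = E(K, S_{i−1}) with S_{0} = IV; C_i = P_i ⊕ S_i.
C1: S = E(K, 70) = 30; 35 ⊕ 30 = 61.
C2: S = E(K, 30) = 246; 32 ⊕ 246 = 214.
C3: S = E(K, 246) = 206; 89 ⊕ 206 = 151.
C4: S = E(K, 206) = 166; 129 ⊕ 166 = 39.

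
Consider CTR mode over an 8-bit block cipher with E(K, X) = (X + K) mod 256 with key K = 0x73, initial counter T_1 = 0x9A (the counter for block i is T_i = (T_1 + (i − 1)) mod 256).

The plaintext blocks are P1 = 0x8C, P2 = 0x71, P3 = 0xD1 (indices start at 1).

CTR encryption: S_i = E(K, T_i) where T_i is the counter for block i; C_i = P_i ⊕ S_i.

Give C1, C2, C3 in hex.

C1 = 0x81, C2 = 0x7F, C3 = 0xDE

C1: T = 0x9A, S = E(K, T) = 0x0D; 0x8C ⊕ 0x0D = 0x81.
C2: T = 0x9B, S = E(K, T) = 0x0E; 0x71 ⊕ 0x0E = 0x7F.
C3: T = 0x9C, S = E(K, T) = 0x0F; 0xD1 ⊕ 0x0F = 0xDE.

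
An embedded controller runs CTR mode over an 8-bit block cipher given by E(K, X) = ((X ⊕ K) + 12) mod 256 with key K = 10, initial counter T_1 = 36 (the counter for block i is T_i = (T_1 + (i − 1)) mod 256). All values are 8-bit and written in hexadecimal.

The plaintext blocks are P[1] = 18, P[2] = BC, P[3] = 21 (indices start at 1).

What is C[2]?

CTR encryption: S_i = E(K, T_i) where T_i is the counter for block i; C_i = P_i ⊕ S_i.
C[1]: T = 36, S = E(K, T) = 38; 18 ⊕ 38 = 20.
C[2]: T = 37, S = E(K, T) = 39; BC ⊕ 39 = 85.

C[2] = 85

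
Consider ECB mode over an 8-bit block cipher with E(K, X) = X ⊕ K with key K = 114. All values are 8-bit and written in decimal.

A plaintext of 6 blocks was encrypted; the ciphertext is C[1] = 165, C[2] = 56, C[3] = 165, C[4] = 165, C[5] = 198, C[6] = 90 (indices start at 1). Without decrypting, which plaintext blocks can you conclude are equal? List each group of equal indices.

ECB encrypts each block independently with the same key, so equal ciphertext blocks imply equal plaintext blocks.
C[1] = C[3] = C[4] = 165, so P[1] = P[3] = P[4].

P[1] = P[3] = P[4]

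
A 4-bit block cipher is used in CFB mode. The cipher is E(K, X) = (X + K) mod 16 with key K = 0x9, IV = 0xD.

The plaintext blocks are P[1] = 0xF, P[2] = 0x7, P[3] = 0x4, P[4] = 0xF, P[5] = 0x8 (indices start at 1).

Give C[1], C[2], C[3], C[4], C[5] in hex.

CFB encryption: C_i = P_i ⊕ E(K, C_{i−1}), with C_{0} = IV.
C[1]: E(K, 0xD) = 0x6; 0xF ⊕ 0x6 = 0x9.
C[2]: E(K, 0x9) = 0x2; 0x7 ⊕ 0x2 = 0x5.
C[3]: E(K, 0x5) = 0xE; 0x4 ⊕ 0xE = 0xA.
C[4]: E(K, 0xA) = 0x3; 0xF ⊕ 0x3 = 0xC.
C[5]: E(K, 0xC) = 0x5; 0x8 ⊕ 0x5 = 0xD.

C[1] = 0x9, C[2] = 0x5, C[3] = 0xA, C[4] = 0xC, C[5] = 0xD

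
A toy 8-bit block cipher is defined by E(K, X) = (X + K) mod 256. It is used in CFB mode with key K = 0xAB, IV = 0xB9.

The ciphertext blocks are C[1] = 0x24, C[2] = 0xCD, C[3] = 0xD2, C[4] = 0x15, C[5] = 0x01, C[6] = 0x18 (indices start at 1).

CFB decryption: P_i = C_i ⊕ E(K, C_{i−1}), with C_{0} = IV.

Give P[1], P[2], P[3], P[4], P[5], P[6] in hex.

P[1] = 0x40, P[2] = 0x02, P[3] = 0xAA, P[4] = 0x68, P[5] = 0xC1, P[6] = 0xB4

P[1]: E(K, 0xB9) = 0x64; 0x24 ⊕ 0x64 = 0x40.
P[2]: E(K, 0x24) = 0xCF; 0xCD ⊕ 0xCF = 0x02.
P[3]: E(K, 0xCD) = 0x78; 0xD2 ⊕ 0x78 = 0xAA.
P[4]: E(K, 0xD2) = 0x7D; 0x15 ⊕ 0x7D = 0x68.
P[5]: E(K, 0x15) = 0xC0; 0x01 ⊕ 0xC0 = 0xC1.
P[6]: E(K, 0x01) = 0xAC; 0x18 ⊕ 0xAC = 0xB4.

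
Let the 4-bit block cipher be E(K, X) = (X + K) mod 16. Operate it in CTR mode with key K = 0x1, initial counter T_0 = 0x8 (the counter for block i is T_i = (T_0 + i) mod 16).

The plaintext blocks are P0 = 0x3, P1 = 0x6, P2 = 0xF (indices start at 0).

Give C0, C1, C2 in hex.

CTR encryption: S_i = E(K, T_i) where T_i is the counter for block i; C_i = P_i ⊕ S_i.
C0: T = 0x8, S = E(K, T) = 0x9; 0x3 ⊕ 0x9 = 0xA.
C1: T = 0x9, S = E(K, T) = 0xA; 0x6 ⊕ 0xA = 0xC.
C2: T = 0xA, S = E(K, T) = 0xB; 0xF ⊕ 0xB = 0x4.

C0 = 0xA, C1 = 0xC, C2 = 0x4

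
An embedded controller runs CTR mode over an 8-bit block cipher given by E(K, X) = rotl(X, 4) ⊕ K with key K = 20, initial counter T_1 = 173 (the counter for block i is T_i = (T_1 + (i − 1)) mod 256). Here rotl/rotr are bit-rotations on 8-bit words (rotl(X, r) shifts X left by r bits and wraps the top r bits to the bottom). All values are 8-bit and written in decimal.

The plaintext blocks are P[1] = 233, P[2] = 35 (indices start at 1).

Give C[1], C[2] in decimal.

CTR encryption: S_i = E(K, T_i) where T_i is the counter for block i; C_i = P_i ⊕ S_i.
C[1]: T = 173, S = E(K, T) = 206; 233 ⊕ 206 = 39.
C[2]: T = 174, S = E(K, T) = 254; 35 ⊕ 254 = 221.

C[1] = 39, C[2] = 221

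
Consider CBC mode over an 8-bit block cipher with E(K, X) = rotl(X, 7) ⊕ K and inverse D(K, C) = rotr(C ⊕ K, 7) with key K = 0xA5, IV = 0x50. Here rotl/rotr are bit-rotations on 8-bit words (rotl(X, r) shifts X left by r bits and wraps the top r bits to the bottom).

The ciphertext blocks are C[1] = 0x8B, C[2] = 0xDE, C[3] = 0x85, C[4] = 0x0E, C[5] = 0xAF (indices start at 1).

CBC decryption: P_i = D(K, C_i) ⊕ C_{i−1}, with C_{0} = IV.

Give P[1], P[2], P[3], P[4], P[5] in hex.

P[1] = 0x0C, P[2] = 0x7D, P[3] = 0x9E, P[4] = 0xD2, P[5] = 0x1A

P[1]: D(K, 0x8B) = 0x5C; 0x5C ⊕ 0x50 = 0x0C.
P[2]: D(K, 0xDE) = 0xF6; 0xF6 ⊕ 0x8B = 0x7D.
P[3]: D(K, 0x85) = 0x40; 0x40 ⊕ 0xDE = 0x9E.
P[4]: D(K, 0x0E) = 0x57; 0x57 ⊕ 0x85 = 0xD2.
P[5]: D(K, 0xAF) = 0x14; 0x14 ⊕ 0x0E = 0x1A.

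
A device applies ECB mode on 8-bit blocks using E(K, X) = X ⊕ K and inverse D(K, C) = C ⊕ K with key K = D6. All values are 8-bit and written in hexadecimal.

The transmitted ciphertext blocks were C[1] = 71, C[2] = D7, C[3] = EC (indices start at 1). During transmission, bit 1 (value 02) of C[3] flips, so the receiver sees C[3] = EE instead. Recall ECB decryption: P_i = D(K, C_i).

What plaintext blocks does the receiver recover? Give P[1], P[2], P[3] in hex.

Only C[3] changed, to EE. In ECB, a change in C_i affects only P_i. Decrypting the received ciphertext:
P[1]: D(K, 71) = A7.
P[2]: D(K, D7) = 01.
P[3]: D(K, EE) = 38.
Blocks that differ from the original plaintext: P[3].

P[1] = A7, P[2] = 01, P[3] = 38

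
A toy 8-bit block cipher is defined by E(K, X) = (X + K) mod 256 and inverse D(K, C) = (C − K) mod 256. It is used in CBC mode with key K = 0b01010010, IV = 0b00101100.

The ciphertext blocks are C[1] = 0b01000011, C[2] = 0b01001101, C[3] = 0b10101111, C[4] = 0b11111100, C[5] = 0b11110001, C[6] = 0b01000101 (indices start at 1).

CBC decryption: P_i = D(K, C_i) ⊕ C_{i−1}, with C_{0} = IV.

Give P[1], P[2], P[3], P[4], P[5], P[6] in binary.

P[1] = 0b11011101, P[2] = 0b10111000, P[3] = 0b00010000, P[4] = 0b00000101, P[5] = 0b01100011, P[6] = 0b00000010

P[1]: D(K, 0b01000011) = 0b11110001; 0b11110001 ⊕ 0b00101100 = 0b11011101.
P[2]: D(K, 0b01001101) = 0b11111011; 0b11111011 ⊕ 0b01000011 = 0b10111000.
P[3]: D(K, 0b10101111) = 0b01011101; 0b01011101 ⊕ 0b01001101 = 0b00010000.
P[4]: D(K, 0b11111100) = 0b10101010; 0b10101010 ⊕ 0b10101111 = 0b00000101.
P[5]: D(K, 0b11110001) = 0b10011111; 0b10011111 ⊕ 0b11111100 = 0b01100011.
P[6]: D(K, 0b01000101) = 0b11110011; 0b11110011 ⊕ 0b11110001 = 0b00000010.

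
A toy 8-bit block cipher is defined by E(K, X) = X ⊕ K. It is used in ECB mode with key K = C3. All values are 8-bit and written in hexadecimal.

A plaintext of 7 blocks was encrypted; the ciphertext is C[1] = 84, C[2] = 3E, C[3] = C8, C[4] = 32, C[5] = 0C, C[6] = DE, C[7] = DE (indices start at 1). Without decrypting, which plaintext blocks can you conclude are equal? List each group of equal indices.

P[6] = P[7]

ECB encrypts each block independently with the same key, so equal ciphertext blocks imply equal plaintext blocks.
C[6] = C[7] = DE, so P[6] = P[7].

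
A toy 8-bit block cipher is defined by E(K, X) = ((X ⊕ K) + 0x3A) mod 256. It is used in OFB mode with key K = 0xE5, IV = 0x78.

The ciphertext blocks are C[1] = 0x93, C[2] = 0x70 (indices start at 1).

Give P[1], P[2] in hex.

P[1] = 0x44, P[2] = 0x1C

OFB decryption: S_i = E(K, S_{i−1}) with S_{0} = IV; P_i = C_i ⊕ S_i.
P[1]: S = E(K, 0x78) = 0xD7; 0x93 ⊕ 0xD7 = 0x44.
P[2]: S = E(K, 0xD7) = 0x6C; 0x70 ⊕ 0x6C = 0x1C.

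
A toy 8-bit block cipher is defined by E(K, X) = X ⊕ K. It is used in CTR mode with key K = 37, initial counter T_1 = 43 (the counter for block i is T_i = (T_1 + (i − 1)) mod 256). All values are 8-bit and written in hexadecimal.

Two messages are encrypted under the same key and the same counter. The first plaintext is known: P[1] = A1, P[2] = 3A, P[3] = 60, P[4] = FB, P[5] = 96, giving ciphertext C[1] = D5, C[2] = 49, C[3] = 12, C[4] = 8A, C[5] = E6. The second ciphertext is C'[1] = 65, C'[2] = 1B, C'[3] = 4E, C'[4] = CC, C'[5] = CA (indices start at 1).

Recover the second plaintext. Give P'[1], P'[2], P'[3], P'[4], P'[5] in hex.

P'[1] = 11, P'[2] = 68, P'[3] = 3C, P'[4] = BD, P'[5] = BA

In CTR with a reused counter, both messages share the same keystream S_i, so C_i ⊕ C'_i = P_i ⊕ P'_i and thus P'_i = P_i ⊕ C_i ⊕ C'_i.
P'[1]: A1 ⊕ D5 ⊕ 65 = 11.
P'[2]: 3A ⊕ 49 ⊕ 1B = 68.
P'[3]: 60 ⊕ 12 ⊕ 4E = 3C.
P'[4]: FB ⊕ 8A ⊕ CC = BD.
P'[5]: 96 ⊕ E6 ⊕ CA = BA.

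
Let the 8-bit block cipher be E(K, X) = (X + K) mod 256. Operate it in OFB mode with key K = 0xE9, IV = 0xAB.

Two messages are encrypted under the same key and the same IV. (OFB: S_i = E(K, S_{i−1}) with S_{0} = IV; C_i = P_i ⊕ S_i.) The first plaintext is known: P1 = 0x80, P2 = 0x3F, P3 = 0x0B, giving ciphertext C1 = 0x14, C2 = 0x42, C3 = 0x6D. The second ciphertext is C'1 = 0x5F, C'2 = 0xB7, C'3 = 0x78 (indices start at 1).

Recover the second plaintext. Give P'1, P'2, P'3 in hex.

P'1 = 0xCB, P'2 = 0xCA, P'3 = 0x1E

In OFB with a reused IV, both messages share the same keystream S_i, so C_i ⊕ C'_i = P_i ⊕ P'_i and thus P'_i = P_i ⊕ C_i ⊕ C'_i.
P'1: 0x80 ⊕ 0x14 ⊕ 0x5F = 0xCB.
P'2: 0x3F ⊕ 0x42 ⊕ 0xB7 = 0xCA.
P'3: 0x0B ⊕ 0x6D ⊕ 0x78 = 0x1E.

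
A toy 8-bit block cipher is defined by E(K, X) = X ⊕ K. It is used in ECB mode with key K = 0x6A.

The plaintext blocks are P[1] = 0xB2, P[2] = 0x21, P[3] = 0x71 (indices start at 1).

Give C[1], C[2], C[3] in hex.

C[1] = 0xD8, C[2] = 0x4B, C[3] = 0x1B

ECB encryption: C_i = E(K, P_i).
C[1]: E(K, 0xB2) = 0xD8.
C[2]: E(K, 0x21) = 0x4B.
C[3]: E(K, 0x71) = 0x1B.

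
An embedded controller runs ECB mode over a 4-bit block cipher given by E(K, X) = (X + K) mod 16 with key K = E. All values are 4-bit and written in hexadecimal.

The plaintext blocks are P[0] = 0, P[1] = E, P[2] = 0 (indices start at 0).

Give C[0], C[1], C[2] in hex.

C[0] = E, C[1] = C, C[2] = E

ECB encryption: C_i = E(K, P_i).
C[0]: E(K, 0) = E.
C[1]: E(K, E) = C.
C[2]: E(K, 0) = E.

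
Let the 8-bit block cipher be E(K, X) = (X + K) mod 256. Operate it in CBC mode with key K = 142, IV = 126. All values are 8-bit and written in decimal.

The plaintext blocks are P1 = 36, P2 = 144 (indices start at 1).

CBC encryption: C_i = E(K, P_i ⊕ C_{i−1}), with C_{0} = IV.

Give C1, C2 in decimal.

C1: P1 ⊕ 126 = 90; E(K, 90) = 232.
C2: P2 ⊕ 232 = 120; E(K, 120) = 6.

C1 = 232, C2 = 6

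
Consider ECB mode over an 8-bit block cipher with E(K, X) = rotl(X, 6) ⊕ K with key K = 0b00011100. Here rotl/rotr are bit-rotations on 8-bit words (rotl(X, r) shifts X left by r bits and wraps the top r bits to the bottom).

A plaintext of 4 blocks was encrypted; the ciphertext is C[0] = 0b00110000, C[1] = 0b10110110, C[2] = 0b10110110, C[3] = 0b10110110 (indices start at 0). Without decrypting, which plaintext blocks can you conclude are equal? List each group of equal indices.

ECB encrypts each block independently with the same key, so equal ciphertext blocks imply equal plaintext blocks.
C[1] = C[2] = C[3] = 0b10110110, so P[1] = P[2] = P[3].

P[1] = P[2] = P[3]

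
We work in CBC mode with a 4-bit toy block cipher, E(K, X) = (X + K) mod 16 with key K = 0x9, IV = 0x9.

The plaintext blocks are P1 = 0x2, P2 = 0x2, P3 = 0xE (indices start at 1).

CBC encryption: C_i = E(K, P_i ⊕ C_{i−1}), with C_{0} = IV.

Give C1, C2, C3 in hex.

C1 = 0x4, C2 = 0xF, C3 = 0xA

C1: P1 ⊕ 0x9 = 0xB; E(K, 0xB) = 0x4.
C2: P2 ⊕ 0x4 = 0x6; E(K, 0x6) = 0xF.
C3: P3 ⊕ 0xF = 0x1; E(K, 0x1) = 0xA.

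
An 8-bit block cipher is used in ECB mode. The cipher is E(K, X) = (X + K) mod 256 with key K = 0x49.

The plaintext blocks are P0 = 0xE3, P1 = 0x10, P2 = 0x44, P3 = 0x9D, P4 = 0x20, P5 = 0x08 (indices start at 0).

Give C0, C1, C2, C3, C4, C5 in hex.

C0 = 0x2C, C1 = 0x59, C2 = 0x8D, C3 = 0xE6, C4 = 0x69, C5 = 0x51

ECB encryption: C_i = E(K, P_i).
C0: E(K, 0xE3) = 0x2C.
C1: E(K, 0x10) = 0x59.
C2: E(K, 0x44) = 0x8D.
C3: E(K, 0x9D) = 0xE6.
C4: E(K, 0x20) = 0x69.
C5: E(K, 0x08) = 0x51.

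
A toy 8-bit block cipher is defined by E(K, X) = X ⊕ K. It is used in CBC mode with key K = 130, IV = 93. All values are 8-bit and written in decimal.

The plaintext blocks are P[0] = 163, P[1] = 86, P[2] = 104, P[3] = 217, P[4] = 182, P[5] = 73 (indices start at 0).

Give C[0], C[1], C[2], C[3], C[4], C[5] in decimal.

C[0] = 124, C[1] = 168, C[2] = 66, C[3] = 25, C[4] = 45, C[5] = 230

CBC encryption: C_i = E(K, P_i ⊕ C_{i−1}), with C_{−1} = IV.
C[0]: P[0] ⊕ 93 = 254; E(K, 254) = 124.
C[1]: P[1] ⊕ 124 = 42; E(K, 42) = 168.
C[2]: P[2] ⊕ 168 = 192; E(K, 192) = 66.
C[3]: P[3] ⊕ 66 = 155; E(K, 155) = 25.
C[4]: P[4] ⊕ 25 = 175; E(K, 175) = 45.
C[5]: P[5] ⊕ 45 = 100; E(K, 100) = 230.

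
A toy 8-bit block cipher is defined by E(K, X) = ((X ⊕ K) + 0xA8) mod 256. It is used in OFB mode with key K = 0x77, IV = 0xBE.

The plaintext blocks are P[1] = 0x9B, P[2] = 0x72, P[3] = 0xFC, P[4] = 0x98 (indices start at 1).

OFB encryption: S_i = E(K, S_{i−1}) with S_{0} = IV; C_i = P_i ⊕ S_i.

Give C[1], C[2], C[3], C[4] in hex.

C[1]: S = E(K, 0xBE) = 0x71; 0x9B ⊕ 0x71 = 0xEA.
C[2]: S = E(K, 0x71) = 0xAE; 0x72 ⊕ 0xAE = 0xDC.
C[3]: S = E(K, 0xAE) = 0x81; 0xFC ⊕ 0x81 = 0x7D.
C[4]: S = E(K, 0x81) = 0x9E; 0x98 ⊕ 0x9E = 0x06.

C[1] = 0xEA, C[2] = 0xDC, C[3] = 0x7D, C[4] = 0x06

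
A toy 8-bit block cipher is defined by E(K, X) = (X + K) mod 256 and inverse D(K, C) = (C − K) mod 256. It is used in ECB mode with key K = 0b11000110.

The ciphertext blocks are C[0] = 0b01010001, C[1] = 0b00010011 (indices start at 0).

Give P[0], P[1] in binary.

P[0] = 0b10001011, P[1] = 0b01001101

ECB decryption: P_i = D(K, C_i).
P[0]: D(K, 0b01010001) = 0b10001011.
P[1]: D(K, 0b00010011) = 0b01001101.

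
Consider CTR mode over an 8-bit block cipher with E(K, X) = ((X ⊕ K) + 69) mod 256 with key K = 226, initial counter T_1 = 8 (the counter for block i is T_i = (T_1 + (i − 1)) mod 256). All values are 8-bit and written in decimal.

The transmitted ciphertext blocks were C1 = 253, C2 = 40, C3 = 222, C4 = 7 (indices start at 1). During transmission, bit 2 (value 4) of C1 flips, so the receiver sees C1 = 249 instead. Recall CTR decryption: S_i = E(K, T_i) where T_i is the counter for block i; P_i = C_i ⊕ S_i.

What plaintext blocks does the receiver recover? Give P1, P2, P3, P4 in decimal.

P1 = 214, P2 = 24, P3 = 243, P4 = 41

Only C1 changed, to 249. In CTR, a change in C_i flips the same bit in P_i only; the keystream is unaffected. Decrypting the received ciphertext:
P1: T = 8, S = E(K, T) = 47; 249 ⊕ 47 = 214.
P2: T = 9, S = E(K, T) = 48; 40 ⊕ 48 = 24.
P3: T = 10, S = E(K, T) = 45; 222 ⊕ 45 = 243.
P4: T = 11, S = E(K, T) = 46; 7 ⊕ 46 = 41.
Blocks that differ from the original plaintext: P1.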